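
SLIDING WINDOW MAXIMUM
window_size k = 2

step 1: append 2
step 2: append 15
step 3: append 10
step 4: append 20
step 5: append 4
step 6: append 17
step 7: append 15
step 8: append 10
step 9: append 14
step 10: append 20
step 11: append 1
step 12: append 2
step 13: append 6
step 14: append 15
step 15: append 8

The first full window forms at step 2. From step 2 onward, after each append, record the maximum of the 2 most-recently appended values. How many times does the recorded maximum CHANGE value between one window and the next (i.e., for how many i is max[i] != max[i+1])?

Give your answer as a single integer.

step 1: append 2 -> window=[2] (not full yet)
step 2: append 15 -> window=[2, 15] -> max=15
step 3: append 10 -> window=[15, 10] -> max=15
step 4: append 20 -> window=[10, 20] -> max=20
step 5: append 4 -> window=[20, 4] -> max=20
step 6: append 17 -> window=[4, 17] -> max=17
step 7: append 15 -> window=[17, 15] -> max=17
step 8: append 10 -> window=[15, 10] -> max=15
step 9: append 14 -> window=[10, 14] -> max=14
step 10: append 20 -> window=[14, 20] -> max=20
step 11: append 1 -> window=[20, 1] -> max=20
step 12: append 2 -> window=[1, 2] -> max=2
step 13: append 6 -> window=[2, 6] -> max=6
step 14: append 15 -> window=[6, 15] -> max=15
step 15: append 8 -> window=[15, 8] -> max=15
Recorded maximums: 15 15 20 20 17 17 15 14 20 20 2 6 15 15
Changes between consecutive maximums: 8

Answer: 8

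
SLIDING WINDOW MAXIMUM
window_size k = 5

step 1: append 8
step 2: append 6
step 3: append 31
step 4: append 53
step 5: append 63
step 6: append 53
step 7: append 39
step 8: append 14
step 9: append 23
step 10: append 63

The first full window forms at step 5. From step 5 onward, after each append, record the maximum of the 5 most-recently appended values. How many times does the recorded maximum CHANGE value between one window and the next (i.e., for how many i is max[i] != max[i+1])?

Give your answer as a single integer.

Answer: 0

Derivation:
step 1: append 8 -> window=[8] (not full yet)
step 2: append 6 -> window=[8, 6] (not full yet)
step 3: append 31 -> window=[8, 6, 31] (not full yet)
step 4: append 53 -> window=[8, 6, 31, 53] (not full yet)
step 5: append 63 -> window=[8, 6, 31, 53, 63] -> max=63
step 6: append 53 -> window=[6, 31, 53, 63, 53] -> max=63
step 7: append 39 -> window=[31, 53, 63, 53, 39] -> max=63
step 8: append 14 -> window=[53, 63, 53, 39, 14] -> max=63
step 9: append 23 -> window=[63, 53, 39, 14, 23] -> max=63
step 10: append 63 -> window=[53, 39, 14, 23, 63] -> max=63
Recorded maximums: 63 63 63 63 63 63
Changes between consecutive maximums: 0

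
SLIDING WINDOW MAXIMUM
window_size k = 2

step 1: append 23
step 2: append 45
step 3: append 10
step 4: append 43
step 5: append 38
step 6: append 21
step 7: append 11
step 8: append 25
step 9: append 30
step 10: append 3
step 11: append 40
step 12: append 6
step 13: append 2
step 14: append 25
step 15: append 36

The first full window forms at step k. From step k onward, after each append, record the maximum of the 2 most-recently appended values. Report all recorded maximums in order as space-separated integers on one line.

step 1: append 23 -> window=[23] (not full yet)
step 2: append 45 -> window=[23, 45] -> max=45
step 3: append 10 -> window=[45, 10] -> max=45
step 4: append 43 -> window=[10, 43] -> max=43
step 5: append 38 -> window=[43, 38] -> max=43
step 6: append 21 -> window=[38, 21] -> max=38
step 7: append 11 -> window=[21, 11] -> max=21
step 8: append 25 -> window=[11, 25] -> max=25
step 9: append 30 -> window=[25, 30] -> max=30
step 10: append 3 -> window=[30, 3] -> max=30
step 11: append 40 -> window=[3, 40] -> max=40
step 12: append 6 -> window=[40, 6] -> max=40
step 13: append 2 -> window=[6, 2] -> max=6
step 14: append 25 -> window=[2, 25] -> max=25
step 15: append 36 -> window=[25, 36] -> max=36

Answer: 45 45 43 43 38 21 25 30 30 40 40 6 25 36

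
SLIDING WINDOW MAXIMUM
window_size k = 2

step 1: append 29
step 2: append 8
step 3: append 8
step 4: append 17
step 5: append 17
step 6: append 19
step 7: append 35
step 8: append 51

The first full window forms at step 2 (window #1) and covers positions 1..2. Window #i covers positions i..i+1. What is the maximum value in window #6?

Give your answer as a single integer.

Answer: 35

Derivation:
step 1: append 29 -> window=[29] (not full yet)
step 2: append 8 -> window=[29, 8] -> max=29
step 3: append 8 -> window=[8, 8] -> max=8
step 4: append 17 -> window=[8, 17] -> max=17
step 5: append 17 -> window=[17, 17] -> max=17
step 6: append 19 -> window=[17, 19] -> max=19
step 7: append 35 -> window=[19, 35] -> max=35
Window #6 max = 35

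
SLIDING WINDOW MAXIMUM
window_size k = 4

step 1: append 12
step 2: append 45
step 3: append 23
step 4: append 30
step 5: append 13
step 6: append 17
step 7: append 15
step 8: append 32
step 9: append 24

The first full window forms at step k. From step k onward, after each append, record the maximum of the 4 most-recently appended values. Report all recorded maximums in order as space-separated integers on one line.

Answer: 45 45 30 30 32 32

Derivation:
step 1: append 12 -> window=[12] (not full yet)
step 2: append 45 -> window=[12, 45] (not full yet)
step 3: append 23 -> window=[12, 45, 23] (not full yet)
step 4: append 30 -> window=[12, 45, 23, 30] -> max=45
step 5: append 13 -> window=[45, 23, 30, 13] -> max=45
step 6: append 17 -> window=[23, 30, 13, 17] -> max=30
step 7: append 15 -> window=[30, 13, 17, 15] -> max=30
step 8: append 32 -> window=[13, 17, 15, 32] -> max=32
step 9: append 24 -> window=[17, 15, 32, 24] -> max=32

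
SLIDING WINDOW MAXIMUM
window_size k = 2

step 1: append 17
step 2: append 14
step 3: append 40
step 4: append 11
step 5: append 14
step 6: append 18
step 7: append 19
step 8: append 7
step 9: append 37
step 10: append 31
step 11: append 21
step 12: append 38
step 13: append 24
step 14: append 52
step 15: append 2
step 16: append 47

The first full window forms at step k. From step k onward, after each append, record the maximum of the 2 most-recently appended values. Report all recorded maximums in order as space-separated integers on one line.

step 1: append 17 -> window=[17] (not full yet)
step 2: append 14 -> window=[17, 14] -> max=17
step 3: append 40 -> window=[14, 40] -> max=40
step 4: append 11 -> window=[40, 11] -> max=40
step 5: append 14 -> window=[11, 14] -> max=14
step 6: append 18 -> window=[14, 18] -> max=18
step 7: append 19 -> window=[18, 19] -> max=19
step 8: append 7 -> window=[19, 7] -> max=19
step 9: append 37 -> window=[7, 37] -> max=37
step 10: append 31 -> window=[37, 31] -> max=37
step 11: append 21 -> window=[31, 21] -> max=31
step 12: append 38 -> window=[21, 38] -> max=38
step 13: append 24 -> window=[38, 24] -> max=38
step 14: append 52 -> window=[24, 52] -> max=52
step 15: append 2 -> window=[52, 2] -> max=52
step 16: append 47 -> window=[2, 47] -> max=47

Answer: 17 40 40 14 18 19 19 37 37 31 38 38 52 52 47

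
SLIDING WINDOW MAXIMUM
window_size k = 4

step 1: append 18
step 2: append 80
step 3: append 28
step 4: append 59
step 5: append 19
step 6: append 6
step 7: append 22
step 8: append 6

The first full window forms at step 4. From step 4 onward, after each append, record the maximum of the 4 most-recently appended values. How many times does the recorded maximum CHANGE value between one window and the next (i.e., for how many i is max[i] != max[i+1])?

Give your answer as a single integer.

Answer: 2

Derivation:
step 1: append 18 -> window=[18] (not full yet)
step 2: append 80 -> window=[18, 80] (not full yet)
step 3: append 28 -> window=[18, 80, 28] (not full yet)
step 4: append 59 -> window=[18, 80, 28, 59] -> max=80
step 5: append 19 -> window=[80, 28, 59, 19] -> max=80
step 6: append 6 -> window=[28, 59, 19, 6] -> max=59
step 7: append 22 -> window=[59, 19, 6, 22] -> max=59
step 8: append 6 -> window=[19, 6, 22, 6] -> max=22
Recorded maximums: 80 80 59 59 22
Changes between consecutive maximums: 2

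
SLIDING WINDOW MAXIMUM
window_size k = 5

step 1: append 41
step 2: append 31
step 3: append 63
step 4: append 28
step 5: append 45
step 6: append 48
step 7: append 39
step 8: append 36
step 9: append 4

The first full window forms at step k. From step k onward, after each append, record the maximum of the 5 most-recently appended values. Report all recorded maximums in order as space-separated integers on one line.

Answer: 63 63 63 48 48

Derivation:
step 1: append 41 -> window=[41] (not full yet)
step 2: append 31 -> window=[41, 31] (not full yet)
step 3: append 63 -> window=[41, 31, 63] (not full yet)
step 4: append 28 -> window=[41, 31, 63, 28] (not full yet)
step 5: append 45 -> window=[41, 31, 63, 28, 45] -> max=63
step 6: append 48 -> window=[31, 63, 28, 45, 48] -> max=63
step 7: append 39 -> window=[63, 28, 45, 48, 39] -> max=63
step 8: append 36 -> window=[28, 45, 48, 39, 36] -> max=48
step 9: append 4 -> window=[45, 48, 39, 36, 4] -> max=48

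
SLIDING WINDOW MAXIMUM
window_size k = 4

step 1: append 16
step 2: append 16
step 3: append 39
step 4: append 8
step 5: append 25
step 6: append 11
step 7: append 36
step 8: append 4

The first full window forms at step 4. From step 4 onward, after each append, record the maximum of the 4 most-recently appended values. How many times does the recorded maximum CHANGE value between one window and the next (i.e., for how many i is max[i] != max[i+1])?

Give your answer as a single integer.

step 1: append 16 -> window=[16] (not full yet)
step 2: append 16 -> window=[16, 16] (not full yet)
step 3: append 39 -> window=[16, 16, 39] (not full yet)
step 4: append 8 -> window=[16, 16, 39, 8] -> max=39
step 5: append 25 -> window=[16, 39, 8, 25] -> max=39
step 6: append 11 -> window=[39, 8, 25, 11] -> max=39
step 7: append 36 -> window=[8, 25, 11, 36] -> max=36
step 8: append 4 -> window=[25, 11, 36, 4] -> max=36
Recorded maximums: 39 39 39 36 36
Changes between consecutive maximums: 1

Answer: 1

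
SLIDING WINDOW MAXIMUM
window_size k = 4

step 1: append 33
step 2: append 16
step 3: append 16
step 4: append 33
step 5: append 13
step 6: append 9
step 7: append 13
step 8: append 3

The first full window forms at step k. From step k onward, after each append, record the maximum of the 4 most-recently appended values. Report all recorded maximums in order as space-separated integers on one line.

step 1: append 33 -> window=[33] (not full yet)
step 2: append 16 -> window=[33, 16] (not full yet)
step 3: append 16 -> window=[33, 16, 16] (not full yet)
step 4: append 33 -> window=[33, 16, 16, 33] -> max=33
step 5: append 13 -> window=[16, 16, 33, 13] -> max=33
step 6: append 9 -> window=[16, 33, 13, 9] -> max=33
step 7: append 13 -> window=[33, 13, 9, 13] -> max=33
step 8: append 3 -> window=[13, 9, 13, 3] -> max=13

Answer: 33 33 33 33 13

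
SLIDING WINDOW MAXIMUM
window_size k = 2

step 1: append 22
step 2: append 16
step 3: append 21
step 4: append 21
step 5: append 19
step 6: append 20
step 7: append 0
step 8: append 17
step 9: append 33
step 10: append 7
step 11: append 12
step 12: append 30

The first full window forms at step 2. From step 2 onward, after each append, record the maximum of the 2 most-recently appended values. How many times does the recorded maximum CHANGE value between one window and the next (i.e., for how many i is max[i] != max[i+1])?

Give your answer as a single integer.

Answer: 6

Derivation:
step 1: append 22 -> window=[22] (not full yet)
step 2: append 16 -> window=[22, 16] -> max=22
step 3: append 21 -> window=[16, 21] -> max=21
step 4: append 21 -> window=[21, 21] -> max=21
step 5: append 19 -> window=[21, 19] -> max=21
step 6: append 20 -> window=[19, 20] -> max=20
step 7: append 0 -> window=[20, 0] -> max=20
step 8: append 17 -> window=[0, 17] -> max=17
step 9: append 33 -> window=[17, 33] -> max=33
step 10: append 7 -> window=[33, 7] -> max=33
step 11: append 12 -> window=[7, 12] -> max=12
step 12: append 30 -> window=[12, 30] -> max=30
Recorded maximums: 22 21 21 21 20 20 17 33 33 12 30
Changes between consecutive maximums: 6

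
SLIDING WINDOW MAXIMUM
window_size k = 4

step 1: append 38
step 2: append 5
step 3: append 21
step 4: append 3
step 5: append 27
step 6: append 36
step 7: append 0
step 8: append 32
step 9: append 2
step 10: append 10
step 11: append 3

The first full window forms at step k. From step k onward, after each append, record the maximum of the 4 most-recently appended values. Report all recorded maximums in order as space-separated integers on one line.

step 1: append 38 -> window=[38] (not full yet)
step 2: append 5 -> window=[38, 5] (not full yet)
step 3: append 21 -> window=[38, 5, 21] (not full yet)
step 4: append 3 -> window=[38, 5, 21, 3] -> max=38
step 5: append 27 -> window=[5, 21, 3, 27] -> max=27
step 6: append 36 -> window=[21, 3, 27, 36] -> max=36
step 7: append 0 -> window=[3, 27, 36, 0] -> max=36
step 8: append 32 -> window=[27, 36, 0, 32] -> max=36
step 9: append 2 -> window=[36, 0, 32, 2] -> max=36
step 10: append 10 -> window=[0, 32, 2, 10] -> max=32
step 11: append 3 -> window=[32, 2, 10, 3] -> max=32

Answer: 38 27 36 36 36 36 32 32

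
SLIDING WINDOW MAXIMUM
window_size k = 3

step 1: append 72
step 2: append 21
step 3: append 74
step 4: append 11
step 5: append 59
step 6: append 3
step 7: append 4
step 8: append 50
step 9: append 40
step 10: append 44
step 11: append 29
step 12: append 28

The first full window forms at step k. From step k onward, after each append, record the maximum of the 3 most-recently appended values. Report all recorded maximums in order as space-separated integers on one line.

Answer: 74 74 74 59 59 50 50 50 44 44

Derivation:
step 1: append 72 -> window=[72] (not full yet)
step 2: append 21 -> window=[72, 21] (not full yet)
step 3: append 74 -> window=[72, 21, 74] -> max=74
step 4: append 11 -> window=[21, 74, 11] -> max=74
step 5: append 59 -> window=[74, 11, 59] -> max=74
step 6: append 3 -> window=[11, 59, 3] -> max=59
step 7: append 4 -> window=[59, 3, 4] -> max=59
step 8: append 50 -> window=[3, 4, 50] -> max=50
step 9: append 40 -> window=[4, 50, 40] -> max=50
step 10: append 44 -> window=[50, 40, 44] -> max=50
step 11: append 29 -> window=[40, 44, 29] -> max=44
step 12: append 28 -> window=[44, 29, 28] -> max=44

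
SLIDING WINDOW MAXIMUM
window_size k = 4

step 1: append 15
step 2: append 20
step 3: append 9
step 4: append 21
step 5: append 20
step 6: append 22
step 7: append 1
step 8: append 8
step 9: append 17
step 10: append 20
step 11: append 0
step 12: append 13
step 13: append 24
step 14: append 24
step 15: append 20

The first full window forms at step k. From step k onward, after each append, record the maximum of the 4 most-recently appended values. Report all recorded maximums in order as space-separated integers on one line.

Answer: 21 21 22 22 22 22 20 20 20 24 24 24

Derivation:
step 1: append 15 -> window=[15] (not full yet)
step 2: append 20 -> window=[15, 20] (not full yet)
step 3: append 9 -> window=[15, 20, 9] (not full yet)
step 4: append 21 -> window=[15, 20, 9, 21] -> max=21
step 5: append 20 -> window=[20, 9, 21, 20] -> max=21
step 6: append 22 -> window=[9, 21, 20, 22] -> max=22
step 7: append 1 -> window=[21, 20, 22, 1] -> max=22
step 8: append 8 -> window=[20, 22, 1, 8] -> max=22
step 9: append 17 -> window=[22, 1, 8, 17] -> max=22
step 10: append 20 -> window=[1, 8, 17, 20] -> max=20
step 11: append 0 -> window=[8, 17, 20, 0] -> max=20
step 12: append 13 -> window=[17, 20, 0, 13] -> max=20
step 13: append 24 -> window=[20, 0, 13, 24] -> max=24
step 14: append 24 -> window=[0, 13, 24, 24] -> max=24
step 15: append 20 -> window=[13, 24, 24, 20] -> max=24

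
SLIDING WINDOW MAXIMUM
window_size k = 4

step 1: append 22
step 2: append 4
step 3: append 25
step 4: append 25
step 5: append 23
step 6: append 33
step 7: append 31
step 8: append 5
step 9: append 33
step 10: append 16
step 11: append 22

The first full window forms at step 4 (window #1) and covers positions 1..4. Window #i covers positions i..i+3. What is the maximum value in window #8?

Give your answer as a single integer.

Answer: 33

Derivation:
step 1: append 22 -> window=[22] (not full yet)
step 2: append 4 -> window=[22, 4] (not full yet)
step 3: append 25 -> window=[22, 4, 25] (not full yet)
step 4: append 25 -> window=[22, 4, 25, 25] -> max=25
step 5: append 23 -> window=[4, 25, 25, 23] -> max=25
step 6: append 33 -> window=[25, 25, 23, 33] -> max=33
step 7: append 31 -> window=[25, 23, 33, 31] -> max=33
step 8: append 5 -> window=[23, 33, 31, 5] -> max=33
step 9: append 33 -> window=[33, 31, 5, 33] -> max=33
step 10: append 16 -> window=[31, 5, 33, 16] -> max=33
step 11: append 22 -> window=[5, 33, 16, 22] -> max=33
Window #8 max = 33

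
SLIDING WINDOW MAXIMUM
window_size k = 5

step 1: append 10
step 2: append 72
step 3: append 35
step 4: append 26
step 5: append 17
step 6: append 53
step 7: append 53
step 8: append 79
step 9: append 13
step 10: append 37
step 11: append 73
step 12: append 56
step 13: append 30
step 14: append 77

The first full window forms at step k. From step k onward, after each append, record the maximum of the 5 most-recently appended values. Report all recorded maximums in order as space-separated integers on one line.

Answer: 72 72 53 79 79 79 79 79 73 77

Derivation:
step 1: append 10 -> window=[10] (not full yet)
step 2: append 72 -> window=[10, 72] (not full yet)
step 3: append 35 -> window=[10, 72, 35] (not full yet)
step 4: append 26 -> window=[10, 72, 35, 26] (not full yet)
step 5: append 17 -> window=[10, 72, 35, 26, 17] -> max=72
step 6: append 53 -> window=[72, 35, 26, 17, 53] -> max=72
step 7: append 53 -> window=[35, 26, 17, 53, 53] -> max=53
step 8: append 79 -> window=[26, 17, 53, 53, 79] -> max=79
step 9: append 13 -> window=[17, 53, 53, 79, 13] -> max=79
step 10: append 37 -> window=[53, 53, 79, 13, 37] -> max=79
step 11: append 73 -> window=[53, 79, 13, 37, 73] -> max=79
step 12: append 56 -> window=[79, 13, 37, 73, 56] -> max=79
step 13: append 30 -> window=[13, 37, 73, 56, 30] -> max=73
step 14: append 77 -> window=[37, 73, 56, 30, 77] -> max=77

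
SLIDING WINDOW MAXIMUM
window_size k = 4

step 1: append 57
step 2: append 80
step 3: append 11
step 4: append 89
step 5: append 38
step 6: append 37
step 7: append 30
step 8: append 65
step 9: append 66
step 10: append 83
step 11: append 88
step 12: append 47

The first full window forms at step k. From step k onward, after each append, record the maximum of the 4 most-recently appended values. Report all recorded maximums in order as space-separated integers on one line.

step 1: append 57 -> window=[57] (not full yet)
step 2: append 80 -> window=[57, 80] (not full yet)
step 3: append 11 -> window=[57, 80, 11] (not full yet)
step 4: append 89 -> window=[57, 80, 11, 89] -> max=89
step 5: append 38 -> window=[80, 11, 89, 38] -> max=89
step 6: append 37 -> window=[11, 89, 38, 37] -> max=89
step 7: append 30 -> window=[89, 38, 37, 30] -> max=89
step 8: append 65 -> window=[38, 37, 30, 65] -> max=65
step 9: append 66 -> window=[37, 30, 65, 66] -> max=66
step 10: append 83 -> window=[30, 65, 66, 83] -> max=83
step 11: append 88 -> window=[65, 66, 83, 88] -> max=88
step 12: append 47 -> window=[66, 83, 88, 47] -> max=88

Answer: 89 89 89 89 65 66 83 88 88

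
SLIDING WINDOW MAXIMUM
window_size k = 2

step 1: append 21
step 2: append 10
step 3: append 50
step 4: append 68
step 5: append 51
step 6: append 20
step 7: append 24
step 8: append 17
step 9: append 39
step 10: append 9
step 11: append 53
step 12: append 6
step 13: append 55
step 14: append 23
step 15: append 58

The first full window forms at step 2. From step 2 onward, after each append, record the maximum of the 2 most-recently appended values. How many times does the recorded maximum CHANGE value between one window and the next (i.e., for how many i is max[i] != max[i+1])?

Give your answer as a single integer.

step 1: append 21 -> window=[21] (not full yet)
step 2: append 10 -> window=[21, 10] -> max=21
step 3: append 50 -> window=[10, 50] -> max=50
step 4: append 68 -> window=[50, 68] -> max=68
step 5: append 51 -> window=[68, 51] -> max=68
step 6: append 20 -> window=[51, 20] -> max=51
step 7: append 24 -> window=[20, 24] -> max=24
step 8: append 17 -> window=[24, 17] -> max=24
step 9: append 39 -> window=[17, 39] -> max=39
step 10: append 9 -> window=[39, 9] -> max=39
step 11: append 53 -> window=[9, 53] -> max=53
step 12: append 6 -> window=[53, 6] -> max=53
step 13: append 55 -> window=[6, 55] -> max=55
step 14: append 23 -> window=[55, 23] -> max=55
step 15: append 58 -> window=[23, 58] -> max=58
Recorded maximums: 21 50 68 68 51 24 24 39 39 53 53 55 55 58
Changes between consecutive maximums: 8

Answer: 8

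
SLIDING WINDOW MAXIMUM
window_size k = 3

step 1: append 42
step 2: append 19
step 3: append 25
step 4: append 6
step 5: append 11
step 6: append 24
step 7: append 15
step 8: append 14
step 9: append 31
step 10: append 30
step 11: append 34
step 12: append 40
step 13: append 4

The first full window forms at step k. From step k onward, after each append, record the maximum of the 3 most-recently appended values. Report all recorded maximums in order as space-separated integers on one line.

step 1: append 42 -> window=[42] (not full yet)
step 2: append 19 -> window=[42, 19] (not full yet)
step 3: append 25 -> window=[42, 19, 25] -> max=42
step 4: append 6 -> window=[19, 25, 6] -> max=25
step 5: append 11 -> window=[25, 6, 11] -> max=25
step 6: append 24 -> window=[6, 11, 24] -> max=24
step 7: append 15 -> window=[11, 24, 15] -> max=24
step 8: append 14 -> window=[24, 15, 14] -> max=24
step 9: append 31 -> window=[15, 14, 31] -> max=31
step 10: append 30 -> window=[14, 31, 30] -> max=31
step 11: append 34 -> window=[31, 30, 34] -> max=34
step 12: append 40 -> window=[30, 34, 40] -> max=40
step 13: append 4 -> window=[34, 40, 4] -> max=40

Answer: 42 25 25 24 24 24 31 31 34 40 40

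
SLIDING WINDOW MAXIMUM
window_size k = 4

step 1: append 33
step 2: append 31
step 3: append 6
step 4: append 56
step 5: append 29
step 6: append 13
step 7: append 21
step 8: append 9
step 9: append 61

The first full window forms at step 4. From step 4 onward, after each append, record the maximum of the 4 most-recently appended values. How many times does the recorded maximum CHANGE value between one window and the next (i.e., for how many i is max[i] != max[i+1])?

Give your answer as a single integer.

step 1: append 33 -> window=[33] (not full yet)
step 2: append 31 -> window=[33, 31] (not full yet)
step 3: append 6 -> window=[33, 31, 6] (not full yet)
step 4: append 56 -> window=[33, 31, 6, 56] -> max=56
step 5: append 29 -> window=[31, 6, 56, 29] -> max=56
step 6: append 13 -> window=[6, 56, 29, 13] -> max=56
step 7: append 21 -> window=[56, 29, 13, 21] -> max=56
step 8: append 9 -> window=[29, 13, 21, 9] -> max=29
step 9: append 61 -> window=[13, 21, 9, 61] -> max=61
Recorded maximums: 56 56 56 56 29 61
Changes between consecutive maximums: 2

Answer: 2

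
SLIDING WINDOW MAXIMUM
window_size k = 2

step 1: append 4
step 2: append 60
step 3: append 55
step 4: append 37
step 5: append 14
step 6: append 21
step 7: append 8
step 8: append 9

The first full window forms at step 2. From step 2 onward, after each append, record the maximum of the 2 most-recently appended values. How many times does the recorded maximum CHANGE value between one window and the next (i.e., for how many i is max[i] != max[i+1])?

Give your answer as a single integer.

Answer: 4

Derivation:
step 1: append 4 -> window=[4] (not full yet)
step 2: append 60 -> window=[4, 60] -> max=60
step 3: append 55 -> window=[60, 55] -> max=60
step 4: append 37 -> window=[55, 37] -> max=55
step 5: append 14 -> window=[37, 14] -> max=37
step 6: append 21 -> window=[14, 21] -> max=21
step 7: append 8 -> window=[21, 8] -> max=21
step 8: append 9 -> window=[8, 9] -> max=9
Recorded maximums: 60 60 55 37 21 21 9
Changes between consecutive maximums: 4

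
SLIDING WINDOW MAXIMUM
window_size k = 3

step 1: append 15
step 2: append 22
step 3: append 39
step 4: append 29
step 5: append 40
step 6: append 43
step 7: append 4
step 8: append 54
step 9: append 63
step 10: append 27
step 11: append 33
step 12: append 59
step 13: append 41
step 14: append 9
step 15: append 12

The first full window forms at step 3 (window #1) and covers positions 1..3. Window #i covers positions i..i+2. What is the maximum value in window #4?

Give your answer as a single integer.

Answer: 43

Derivation:
step 1: append 15 -> window=[15] (not full yet)
step 2: append 22 -> window=[15, 22] (not full yet)
step 3: append 39 -> window=[15, 22, 39] -> max=39
step 4: append 29 -> window=[22, 39, 29] -> max=39
step 5: append 40 -> window=[39, 29, 40] -> max=40
step 6: append 43 -> window=[29, 40, 43] -> max=43
Window #4 max = 43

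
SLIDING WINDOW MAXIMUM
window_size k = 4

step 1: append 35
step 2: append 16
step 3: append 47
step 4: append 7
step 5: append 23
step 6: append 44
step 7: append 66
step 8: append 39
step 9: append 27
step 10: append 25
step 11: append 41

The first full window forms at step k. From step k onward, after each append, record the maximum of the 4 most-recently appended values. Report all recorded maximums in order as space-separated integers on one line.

step 1: append 35 -> window=[35] (not full yet)
step 2: append 16 -> window=[35, 16] (not full yet)
step 3: append 47 -> window=[35, 16, 47] (not full yet)
step 4: append 7 -> window=[35, 16, 47, 7] -> max=47
step 5: append 23 -> window=[16, 47, 7, 23] -> max=47
step 6: append 44 -> window=[47, 7, 23, 44] -> max=47
step 7: append 66 -> window=[7, 23, 44, 66] -> max=66
step 8: append 39 -> window=[23, 44, 66, 39] -> max=66
step 9: append 27 -> window=[44, 66, 39, 27] -> max=66
step 10: append 25 -> window=[66, 39, 27, 25] -> max=66
step 11: append 41 -> window=[39, 27, 25, 41] -> max=41

Answer: 47 47 47 66 66 66 66 41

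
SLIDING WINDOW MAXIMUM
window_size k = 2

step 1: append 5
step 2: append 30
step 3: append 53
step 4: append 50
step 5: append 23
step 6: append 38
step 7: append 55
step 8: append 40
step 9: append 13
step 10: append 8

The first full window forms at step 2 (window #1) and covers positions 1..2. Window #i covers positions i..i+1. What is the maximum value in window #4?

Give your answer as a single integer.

step 1: append 5 -> window=[5] (not full yet)
step 2: append 30 -> window=[5, 30] -> max=30
step 3: append 53 -> window=[30, 53] -> max=53
step 4: append 50 -> window=[53, 50] -> max=53
step 5: append 23 -> window=[50, 23] -> max=50
Window #4 max = 50

Answer: 50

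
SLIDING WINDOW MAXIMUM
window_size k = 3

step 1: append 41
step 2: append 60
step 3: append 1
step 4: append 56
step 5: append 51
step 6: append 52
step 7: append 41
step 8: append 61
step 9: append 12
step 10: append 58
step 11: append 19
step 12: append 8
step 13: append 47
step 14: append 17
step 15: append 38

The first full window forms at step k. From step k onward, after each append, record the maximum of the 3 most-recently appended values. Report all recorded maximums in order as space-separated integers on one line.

step 1: append 41 -> window=[41] (not full yet)
step 2: append 60 -> window=[41, 60] (not full yet)
step 3: append 1 -> window=[41, 60, 1] -> max=60
step 4: append 56 -> window=[60, 1, 56] -> max=60
step 5: append 51 -> window=[1, 56, 51] -> max=56
step 6: append 52 -> window=[56, 51, 52] -> max=56
step 7: append 41 -> window=[51, 52, 41] -> max=52
step 8: append 61 -> window=[52, 41, 61] -> max=61
step 9: append 12 -> window=[41, 61, 12] -> max=61
step 10: append 58 -> window=[61, 12, 58] -> max=61
step 11: append 19 -> window=[12, 58, 19] -> max=58
step 12: append 8 -> window=[58, 19, 8] -> max=58
step 13: append 47 -> window=[19, 8, 47] -> max=47
step 14: append 17 -> window=[8, 47, 17] -> max=47
step 15: append 38 -> window=[47, 17, 38] -> max=47

Answer: 60 60 56 56 52 61 61 61 58 58 47 47 47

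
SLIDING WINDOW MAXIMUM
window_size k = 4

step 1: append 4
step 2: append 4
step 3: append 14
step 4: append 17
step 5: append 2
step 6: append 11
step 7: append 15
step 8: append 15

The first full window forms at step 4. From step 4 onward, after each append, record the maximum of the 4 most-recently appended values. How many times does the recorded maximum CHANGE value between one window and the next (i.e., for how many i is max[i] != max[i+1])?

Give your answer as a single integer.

step 1: append 4 -> window=[4] (not full yet)
step 2: append 4 -> window=[4, 4] (not full yet)
step 3: append 14 -> window=[4, 4, 14] (not full yet)
step 4: append 17 -> window=[4, 4, 14, 17] -> max=17
step 5: append 2 -> window=[4, 14, 17, 2] -> max=17
step 6: append 11 -> window=[14, 17, 2, 11] -> max=17
step 7: append 15 -> window=[17, 2, 11, 15] -> max=17
step 8: append 15 -> window=[2, 11, 15, 15] -> max=15
Recorded maximums: 17 17 17 17 15
Changes between consecutive maximums: 1

Answer: 1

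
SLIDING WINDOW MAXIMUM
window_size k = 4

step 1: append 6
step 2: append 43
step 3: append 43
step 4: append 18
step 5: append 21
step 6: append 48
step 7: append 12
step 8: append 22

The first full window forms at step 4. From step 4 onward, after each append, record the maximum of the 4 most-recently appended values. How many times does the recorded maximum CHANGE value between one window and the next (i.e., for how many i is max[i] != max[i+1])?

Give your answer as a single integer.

Answer: 1

Derivation:
step 1: append 6 -> window=[6] (not full yet)
step 2: append 43 -> window=[6, 43] (not full yet)
step 3: append 43 -> window=[6, 43, 43] (not full yet)
step 4: append 18 -> window=[6, 43, 43, 18] -> max=43
step 5: append 21 -> window=[43, 43, 18, 21] -> max=43
step 6: append 48 -> window=[43, 18, 21, 48] -> max=48
step 7: append 12 -> window=[18, 21, 48, 12] -> max=48
step 8: append 22 -> window=[21, 48, 12, 22] -> max=48
Recorded maximums: 43 43 48 48 48
Changes between consecutive maximums: 1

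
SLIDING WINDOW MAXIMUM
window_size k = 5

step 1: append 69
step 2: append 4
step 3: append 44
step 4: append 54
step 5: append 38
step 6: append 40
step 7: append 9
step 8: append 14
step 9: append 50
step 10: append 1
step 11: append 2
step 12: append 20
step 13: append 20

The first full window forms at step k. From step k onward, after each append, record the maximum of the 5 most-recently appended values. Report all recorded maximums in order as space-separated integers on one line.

Answer: 69 54 54 54 50 50 50 50 50

Derivation:
step 1: append 69 -> window=[69] (not full yet)
step 2: append 4 -> window=[69, 4] (not full yet)
step 3: append 44 -> window=[69, 4, 44] (not full yet)
step 4: append 54 -> window=[69, 4, 44, 54] (not full yet)
step 5: append 38 -> window=[69, 4, 44, 54, 38] -> max=69
step 6: append 40 -> window=[4, 44, 54, 38, 40] -> max=54
step 7: append 9 -> window=[44, 54, 38, 40, 9] -> max=54
step 8: append 14 -> window=[54, 38, 40, 9, 14] -> max=54
step 9: append 50 -> window=[38, 40, 9, 14, 50] -> max=50
step 10: append 1 -> window=[40, 9, 14, 50, 1] -> max=50
step 11: append 2 -> window=[9, 14, 50, 1, 2] -> max=50
step 12: append 20 -> window=[14, 50, 1, 2, 20] -> max=50
step 13: append 20 -> window=[50, 1, 2, 20, 20] -> max=50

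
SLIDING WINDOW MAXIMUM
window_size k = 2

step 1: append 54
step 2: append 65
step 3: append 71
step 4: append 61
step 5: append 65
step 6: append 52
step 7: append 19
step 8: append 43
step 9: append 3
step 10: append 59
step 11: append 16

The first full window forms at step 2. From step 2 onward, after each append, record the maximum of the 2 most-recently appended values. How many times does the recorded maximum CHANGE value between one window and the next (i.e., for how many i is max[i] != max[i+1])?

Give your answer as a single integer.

Answer: 5

Derivation:
step 1: append 54 -> window=[54] (not full yet)
step 2: append 65 -> window=[54, 65] -> max=65
step 3: append 71 -> window=[65, 71] -> max=71
step 4: append 61 -> window=[71, 61] -> max=71
step 5: append 65 -> window=[61, 65] -> max=65
step 6: append 52 -> window=[65, 52] -> max=65
step 7: append 19 -> window=[52, 19] -> max=52
step 8: append 43 -> window=[19, 43] -> max=43
step 9: append 3 -> window=[43, 3] -> max=43
step 10: append 59 -> window=[3, 59] -> max=59
step 11: append 16 -> window=[59, 16] -> max=59
Recorded maximums: 65 71 71 65 65 52 43 43 59 59
Changes between consecutive maximums: 5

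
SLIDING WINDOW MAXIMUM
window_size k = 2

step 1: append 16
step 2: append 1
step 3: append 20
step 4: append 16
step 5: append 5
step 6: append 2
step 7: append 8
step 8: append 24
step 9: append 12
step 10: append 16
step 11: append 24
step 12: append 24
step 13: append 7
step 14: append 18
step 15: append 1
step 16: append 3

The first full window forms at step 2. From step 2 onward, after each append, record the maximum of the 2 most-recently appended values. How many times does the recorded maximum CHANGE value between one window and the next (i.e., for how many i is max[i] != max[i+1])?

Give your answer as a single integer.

step 1: append 16 -> window=[16] (not full yet)
step 2: append 1 -> window=[16, 1] -> max=16
step 3: append 20 -> window=[1, 20] -> max=20
step 4: append 16 -> window=[20, 16] -> max=20
step 5: append 5 -> window=[16, 5] -> max=16
step 6: append 2 -> window=[5, 2] -> max=5
step 7: append 8 -> window=[2, 8] -> max=8
step 8: append 24 -> window=[8, 24] -> max=24
step 9: append 12 -> window=[24, 12] -> max=24
step 10: append 16 -> window=[12, 16] -> max=16
step 11: append 24 -> window=[16, 24] -> max=24
step 12: append 24 -> window=[24, 24] -> max=24
step 13: append 7 -> window=[24, 7] -> max=24
step 14: append 18 -> window=[7, 18] -> max=18
step 15: append 1 -> window=[18, 1] -> max=18
step 16: append 3 -> window=[1, 3] -> max=3
Recorded maximums: 16 20 20 16 5 8 24 24 16 24 24 24 18 18 3
Changes between consecutive maximums: 9

Answer: 9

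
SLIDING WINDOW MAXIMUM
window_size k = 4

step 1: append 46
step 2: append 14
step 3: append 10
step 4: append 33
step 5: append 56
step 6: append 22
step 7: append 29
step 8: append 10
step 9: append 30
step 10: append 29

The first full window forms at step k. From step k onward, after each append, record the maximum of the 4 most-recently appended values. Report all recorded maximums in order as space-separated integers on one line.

Answer: 46 56 56 56 56 30 30

Derivation:
step 1: append 46 -> window=[46] (not full yet)
step 2: append 14 -> window=[46, 14] (not full yet)
step 3: append 10 -> window=[46, 14, 10] (not full yet)
step 4: append 33 -> window=[46, 14, 10, 33] -> max=46
step 5: append 56 -> window=[14, 10, 33, 56] -> max=56
step 6: append 22 -> window=[10, 33, 56, 22] -> max=56
step 7: append 29 -> window=[33, 56, 22, 29] -> max=56
step 8: append 10 -> window=[56, 22, 29, 10] -> max=56
step 9: append 30 -> window=[22, 29, 10, 30] -> max=30
step 10: append 29 -> window=[29, 10, 30, 29] -> max=30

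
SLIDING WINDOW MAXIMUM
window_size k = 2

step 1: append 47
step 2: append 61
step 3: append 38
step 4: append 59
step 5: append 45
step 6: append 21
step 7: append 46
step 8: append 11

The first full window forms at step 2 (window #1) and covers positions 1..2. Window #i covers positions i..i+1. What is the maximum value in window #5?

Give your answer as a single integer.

Answer: 45

Derivation:
step 1: append 47 -> window=[47] (not full yet)
step 2: append 61 -> window=[47, 61] -> max=61
step 3: append 38 -> window=[61, 38] -> max=61
step 4: append 59 -> window=[38, 59] -> max=59
step 5: append 45 -> window=[59, 45] -> max=59
step 6: append 21 -> window=[45, 21] -> max=45
Window #5 max = 45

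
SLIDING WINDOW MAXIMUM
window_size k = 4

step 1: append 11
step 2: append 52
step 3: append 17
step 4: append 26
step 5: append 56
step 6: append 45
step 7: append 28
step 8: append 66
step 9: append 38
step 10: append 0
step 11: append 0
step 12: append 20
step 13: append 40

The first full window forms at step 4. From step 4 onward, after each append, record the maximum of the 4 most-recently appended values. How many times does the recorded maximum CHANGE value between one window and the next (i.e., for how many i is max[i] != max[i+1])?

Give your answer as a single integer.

Answer: 4

Derivation:
step 1: append 11 -> window=[11] (not full yet)
step 2: append 52 -> window=[11, 52] (not full yet)
step 3: append 17 -> window=[11, 52, 17] (not full yet)
step 4: append 26 -> window=[11, 52, 17, 26] -> max=52
step 5: append 56 -> window=[52, 17, 26, 56] -> max=56
step 6: append 45 -> window=[17, 26, 56, 45] -> max=56
step 7: append 28 -> window=[26, 56, 45, 28] -> max=56
step 8: append 66 -> window=[56, 45, 28, 66] -> max=66
step 9: append 38 -> window=[45, 28, 66, 38] -> max=66
step 10: append 0 -> window=[28, 66, 38, 0] -> max=66
step 11: append 0 -> window=[66, 38, 0, 0] -> max=66
step 12: append 20 -> window=[38, 0, 0, 20] -> max=38
step 13: append 40 -> window=[0, 0, 20, 40] -> max=40
Recorded maximums: 52 56 56 56 66 66 66 66 38 40
Changes between consecutive maximums: 4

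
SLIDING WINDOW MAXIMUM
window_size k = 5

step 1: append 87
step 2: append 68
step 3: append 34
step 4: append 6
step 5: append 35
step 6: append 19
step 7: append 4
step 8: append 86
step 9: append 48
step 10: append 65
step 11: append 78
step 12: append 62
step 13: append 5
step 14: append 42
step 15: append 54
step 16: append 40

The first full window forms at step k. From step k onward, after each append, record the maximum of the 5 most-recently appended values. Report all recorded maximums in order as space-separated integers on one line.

Answer: 87 68 35 86 86 86 86 86 78 78 78 62

Derivation:
step 1: append 87 -> window=[87] (not full yet)
step 2: append 68 -> window=[87, 68] (not full yet)
step 3: append 34 -> window=[87, 68, 34] (not full yet)
step 4: append 6 -> window=[87, 68, 34, 6] (not full yet)
step 5: append 35 -> window=[87, 68, 34, 6, 35] -> max=87
step 6: append 19 -> window=[68, 34, 6, 35, 19] -> max=68
step 7: append 4 -> window=[34, 6, 35, 19, 4] -> max=35
step 8: append 86 -> window=[6, 35, 19, 4, 86] -> max=86
step 9: append 48 -> window=[35, 19, 4, 86, 48] -> max=86
step 10: append 65 -> window=[19, 4, 86, 48, 65] -> max=86
step 11: append 78 -> window=[4, 86, 48, 65, 78] -> max=86
step 12: append 62 -> window=[86, 48, 65, 78, 62] -> max=86
step 13: append 5 -> window=[48, 65, 78, 62, 5] -> max=78
step 14: append 42 -> window=[65, 78, 62, 5, 42] -> max=78
step 15: append 54 -> window=[78, 62, 5, 42, 54] -> max=78
step 16: append 40 -> window=[62, 5, 42, 54, 40] -> max=62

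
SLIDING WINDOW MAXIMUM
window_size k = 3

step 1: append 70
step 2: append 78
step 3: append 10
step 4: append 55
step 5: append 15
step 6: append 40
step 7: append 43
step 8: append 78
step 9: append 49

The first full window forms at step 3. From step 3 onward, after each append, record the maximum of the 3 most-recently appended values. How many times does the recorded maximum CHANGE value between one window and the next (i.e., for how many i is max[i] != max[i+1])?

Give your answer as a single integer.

step 1: append 70 -> window=[70] (not full yet)
step 2: append 78 -> window=[70, 78] (not full yet)
step 3: append 10 -> window=[70, 78, 10] -> max=78
step 4: append 55 -> window=[78, 10, 55] -> max=78
step 5: append 15 -> window=[10, 55, 15] -> max=55
step 6: append 40 -> window=[55, 15, 40] -> max=55
step 7: append 43 -> window=[15, 40, 43] -> max=43
step 8: append 78 -> window=[40, 43, 78] -> max=78
step 9: append 49 -> window=[43, 78, 49] -> max=78
Recorded maximums: 78 78 55 55 43 78 78
Changes between consecutive maximums: 3

Answer: 3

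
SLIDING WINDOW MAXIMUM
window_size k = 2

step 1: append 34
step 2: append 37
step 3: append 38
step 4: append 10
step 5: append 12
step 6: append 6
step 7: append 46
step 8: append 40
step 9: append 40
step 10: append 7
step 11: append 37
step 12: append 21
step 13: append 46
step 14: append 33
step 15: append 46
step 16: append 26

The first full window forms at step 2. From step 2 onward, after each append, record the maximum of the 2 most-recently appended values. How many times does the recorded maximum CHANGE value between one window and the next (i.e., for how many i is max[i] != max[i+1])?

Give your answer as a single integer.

Answer: 6

Derivation:
step 1: append 34 -> window=[34] (not full yet)
step 2: append 37 -> window=[34, 37] -> max=37
step 3: append 38 -> window=[37, 38] -> max=38
step 4: append 10 -> window=[38, 10] -> max=38
step 5: append 12 -> window=[10, 12] -> max=12
step 6: append 6 -> window=[12, 6] -> max=12
step 7: append 46 -> window=[6, 46] -> max=46
step 8: append 40 -> window=[46, 40] -> max=46
step 9: append 40 -> window=[40, 40] -> max=40
step 10: append 7 -> window=[40, 7] -> max=40
step 11: append 37 -> window=[7, 37] -> max=37
step 12: append 21 -> window=[37, 21] -> max=37
step 13: append 46 -> window=[21, 46] -> max=46
step 14: append 33 -> window=[46, 33] -> max=46
step 15: append 46 -> window=[33, 46] -> max=46
step 16: append 26 -> window=[46, 26] -> max=46
Recorded maximums: 37 38 38 12 12 46 46 40 40 37 37 46 46 46 46
Changes between consecutive maximums: 6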